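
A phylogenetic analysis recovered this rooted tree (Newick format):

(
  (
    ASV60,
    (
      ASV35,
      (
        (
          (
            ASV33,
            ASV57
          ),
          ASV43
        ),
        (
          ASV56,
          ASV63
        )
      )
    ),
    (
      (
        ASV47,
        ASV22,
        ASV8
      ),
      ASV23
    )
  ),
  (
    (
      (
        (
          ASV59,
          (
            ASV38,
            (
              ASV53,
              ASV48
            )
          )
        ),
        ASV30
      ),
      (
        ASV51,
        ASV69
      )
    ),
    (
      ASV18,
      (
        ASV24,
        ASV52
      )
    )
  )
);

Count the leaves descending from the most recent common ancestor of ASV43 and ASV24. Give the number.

21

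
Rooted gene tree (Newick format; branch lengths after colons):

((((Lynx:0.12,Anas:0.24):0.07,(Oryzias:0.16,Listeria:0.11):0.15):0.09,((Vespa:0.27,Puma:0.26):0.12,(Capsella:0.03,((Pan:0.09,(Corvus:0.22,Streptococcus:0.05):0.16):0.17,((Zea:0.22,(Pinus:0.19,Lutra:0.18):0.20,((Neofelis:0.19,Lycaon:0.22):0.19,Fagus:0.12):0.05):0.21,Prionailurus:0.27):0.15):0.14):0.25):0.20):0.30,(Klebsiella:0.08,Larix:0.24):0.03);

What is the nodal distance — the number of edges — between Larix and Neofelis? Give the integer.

11

The MRCA of Larix and Neofelis is the root of the tree.
From Larix up to that node: 2 branches. From Neofelis up to the same node: 9 branches. Total: 2 + 9 = 11.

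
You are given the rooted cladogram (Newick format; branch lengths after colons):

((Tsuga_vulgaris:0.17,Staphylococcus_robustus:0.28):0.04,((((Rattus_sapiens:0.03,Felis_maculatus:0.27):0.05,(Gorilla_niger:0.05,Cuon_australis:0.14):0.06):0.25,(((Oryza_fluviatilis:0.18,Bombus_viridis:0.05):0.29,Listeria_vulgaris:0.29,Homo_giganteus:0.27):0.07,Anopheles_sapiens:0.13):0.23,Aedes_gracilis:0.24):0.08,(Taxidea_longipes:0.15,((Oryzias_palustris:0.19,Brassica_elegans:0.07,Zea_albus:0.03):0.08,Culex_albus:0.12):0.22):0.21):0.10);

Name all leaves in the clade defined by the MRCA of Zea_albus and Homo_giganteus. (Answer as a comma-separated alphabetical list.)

Aedes_gracilis, Anopheles_sapiens, Bombus_viridis, Brassica_elegans, Culex_albus, Cuon_australis, Felis_maculatus, Gorilla_niger, Homo_giganteus, Listeria_vulgaris, Oryza_fluviatilis, Oryzias_palustris, Rattus_sapiens, Taxidea_longipes, Zea_albus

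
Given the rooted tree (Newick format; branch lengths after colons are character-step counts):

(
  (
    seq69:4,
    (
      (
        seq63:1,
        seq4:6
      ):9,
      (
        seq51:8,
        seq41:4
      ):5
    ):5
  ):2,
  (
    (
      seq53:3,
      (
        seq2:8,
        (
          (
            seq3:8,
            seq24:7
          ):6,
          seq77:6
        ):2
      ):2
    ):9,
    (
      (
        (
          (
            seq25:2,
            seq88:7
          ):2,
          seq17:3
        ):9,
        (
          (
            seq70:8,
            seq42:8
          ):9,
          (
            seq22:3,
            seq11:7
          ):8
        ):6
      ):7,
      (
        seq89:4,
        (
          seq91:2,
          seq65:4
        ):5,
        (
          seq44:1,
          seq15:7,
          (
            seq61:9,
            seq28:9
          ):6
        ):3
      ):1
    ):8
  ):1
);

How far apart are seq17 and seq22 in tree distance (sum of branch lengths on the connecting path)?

29

The path runs seq17 → … → MRCA → … → seq22; the MRCA is the node subtending (((seq25,seq88),seq17),((seq70,seq42),(seq22,seq11))).
Branch lengths along that path: 3 + 9 + 6 + 8 + 3 = 29.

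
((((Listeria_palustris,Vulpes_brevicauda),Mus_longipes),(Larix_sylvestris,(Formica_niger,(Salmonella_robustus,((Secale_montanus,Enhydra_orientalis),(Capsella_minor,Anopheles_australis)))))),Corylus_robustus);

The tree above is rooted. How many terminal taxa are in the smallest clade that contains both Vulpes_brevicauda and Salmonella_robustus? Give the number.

10

The MRCA of Vulpes_brevicauda and Salmonella_robustus is the node subtending (((Listeria_palustris,Vulpes_brevicauda),Mus_longipes),(Larix_sylvestris,(Formica_niger,(Salmonella_robustus,((Secale_montanus,Enhydra_orientalis),(Capsella_minor,Anopheles_australis)))))).
That clade contains 10 terminal taxa: Anopheles_australis, Capsella_minor, Enhydra_orientalis, Formica_niger, Larix_sylvestris, Listeria_palustris, Mus_longipes, Salmonella_robustus, Secale_montanus, Vulpes_brevicauda.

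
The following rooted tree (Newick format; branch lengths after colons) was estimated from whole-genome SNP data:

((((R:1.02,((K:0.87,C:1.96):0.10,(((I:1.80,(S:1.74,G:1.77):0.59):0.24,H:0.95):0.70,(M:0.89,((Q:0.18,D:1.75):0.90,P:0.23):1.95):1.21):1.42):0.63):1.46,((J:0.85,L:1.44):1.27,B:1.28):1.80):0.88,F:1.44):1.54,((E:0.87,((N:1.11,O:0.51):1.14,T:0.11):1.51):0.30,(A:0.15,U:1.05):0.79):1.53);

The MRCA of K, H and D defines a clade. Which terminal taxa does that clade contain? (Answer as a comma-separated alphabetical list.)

Tracing K: it sits inside (K,C).
Tracing H: it sits inside ((I,(S,G)),H).
Tracing D: it sits inside (Q,D).
The smallest clade enclosing all 3 is ((K,C),(((I,(S,G)),H),(M,((Q,D),P)))); the answer is its 10 terminal taxa in alphabetical order.

C, D, G, H, I, K, M, P, Q, S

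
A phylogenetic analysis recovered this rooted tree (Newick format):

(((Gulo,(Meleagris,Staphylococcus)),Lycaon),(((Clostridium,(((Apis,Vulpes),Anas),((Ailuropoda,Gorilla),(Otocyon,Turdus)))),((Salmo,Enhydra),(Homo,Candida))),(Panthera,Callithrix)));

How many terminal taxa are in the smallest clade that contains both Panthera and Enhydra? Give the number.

14

The MRCA of Panthera and Enhydra is the node subtending (((Clostridium,(((Apis,Vulpes),Anas),((Ailuropoda,Gorilla),(Otocyon,Turdus)))),((Salmo,Enhydra),(Homo,Candida))),(Panthera,Callithrix)).
That clade contains 14 terminal taxa: Ailuropoda, Anas, Apis, Callithrix, Candida, Clostridium, Enhydra, Gorilla, Homo, Otocyon, Panthera, Salmo, Turdus, Vulpes.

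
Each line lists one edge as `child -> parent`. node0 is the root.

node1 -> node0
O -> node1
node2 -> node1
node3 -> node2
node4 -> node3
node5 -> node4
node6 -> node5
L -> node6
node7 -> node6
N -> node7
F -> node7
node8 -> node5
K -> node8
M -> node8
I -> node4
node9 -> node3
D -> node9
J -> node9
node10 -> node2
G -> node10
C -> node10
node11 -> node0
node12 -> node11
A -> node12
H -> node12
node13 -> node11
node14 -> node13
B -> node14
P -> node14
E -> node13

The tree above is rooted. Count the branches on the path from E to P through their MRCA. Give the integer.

3

The MRCA of E and P is the node subtending ((B,P),E).
From E up to that node: 1 branch. From P up to the same node: 2 branches. Total: 1 + 2 = 3.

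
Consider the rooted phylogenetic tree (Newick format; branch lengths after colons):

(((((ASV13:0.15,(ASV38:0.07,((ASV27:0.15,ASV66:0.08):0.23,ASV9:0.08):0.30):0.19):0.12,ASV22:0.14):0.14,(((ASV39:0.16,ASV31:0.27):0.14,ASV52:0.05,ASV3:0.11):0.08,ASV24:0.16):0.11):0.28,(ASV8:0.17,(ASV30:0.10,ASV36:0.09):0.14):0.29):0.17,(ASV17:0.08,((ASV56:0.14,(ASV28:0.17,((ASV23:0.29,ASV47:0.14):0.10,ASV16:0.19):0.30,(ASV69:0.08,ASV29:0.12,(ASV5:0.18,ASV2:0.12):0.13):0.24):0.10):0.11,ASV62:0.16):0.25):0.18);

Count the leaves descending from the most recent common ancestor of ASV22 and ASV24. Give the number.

The MRCA of ASV22 and ASV24 is the node subtending (((ASV13,(ASV38,((ASV27,ASV66),ASV9))),ASV22),(((ASV39,ASV31),ASV52,ASV3),ASV24)).
That clade contains 11 terminal taxa: ASV13, ASV22, ASV24, ASV27, ASV3, ASV31, ASV38, ASV39, ASV52, ASV66, ASV9.

11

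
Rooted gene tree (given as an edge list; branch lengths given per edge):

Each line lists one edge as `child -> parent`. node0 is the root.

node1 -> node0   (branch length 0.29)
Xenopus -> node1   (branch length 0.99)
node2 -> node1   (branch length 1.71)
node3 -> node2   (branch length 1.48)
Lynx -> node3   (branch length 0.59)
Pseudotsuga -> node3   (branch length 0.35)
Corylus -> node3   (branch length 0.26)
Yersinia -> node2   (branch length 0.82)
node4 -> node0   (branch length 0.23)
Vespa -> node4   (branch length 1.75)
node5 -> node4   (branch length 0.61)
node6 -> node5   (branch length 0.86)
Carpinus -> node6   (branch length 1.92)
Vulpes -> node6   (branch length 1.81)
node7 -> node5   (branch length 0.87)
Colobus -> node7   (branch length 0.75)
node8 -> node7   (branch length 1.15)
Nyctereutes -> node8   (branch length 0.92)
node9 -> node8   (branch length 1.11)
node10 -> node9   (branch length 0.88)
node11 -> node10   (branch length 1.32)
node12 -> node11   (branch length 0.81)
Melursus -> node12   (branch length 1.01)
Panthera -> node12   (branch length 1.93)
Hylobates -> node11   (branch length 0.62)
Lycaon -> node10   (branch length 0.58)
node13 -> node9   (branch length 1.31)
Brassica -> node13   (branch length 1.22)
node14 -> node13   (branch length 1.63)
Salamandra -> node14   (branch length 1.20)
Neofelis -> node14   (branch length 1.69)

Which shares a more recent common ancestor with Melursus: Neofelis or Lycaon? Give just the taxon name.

Lycaon

The MRCA of Melursus and Lycaon subtends (((Melursus,Panthera),Hylobates),Lycaon) (4 taxa).
The MRCA of Melursus and Neofelis subtends ((((Melursus,Panthera),Hylobates),Lycaon),(Brassica,(Salamandra,Neofelis))) (7 taxa).
The first is nested inside the second, so Melursus shares a more recent common ancestor with Lycaon.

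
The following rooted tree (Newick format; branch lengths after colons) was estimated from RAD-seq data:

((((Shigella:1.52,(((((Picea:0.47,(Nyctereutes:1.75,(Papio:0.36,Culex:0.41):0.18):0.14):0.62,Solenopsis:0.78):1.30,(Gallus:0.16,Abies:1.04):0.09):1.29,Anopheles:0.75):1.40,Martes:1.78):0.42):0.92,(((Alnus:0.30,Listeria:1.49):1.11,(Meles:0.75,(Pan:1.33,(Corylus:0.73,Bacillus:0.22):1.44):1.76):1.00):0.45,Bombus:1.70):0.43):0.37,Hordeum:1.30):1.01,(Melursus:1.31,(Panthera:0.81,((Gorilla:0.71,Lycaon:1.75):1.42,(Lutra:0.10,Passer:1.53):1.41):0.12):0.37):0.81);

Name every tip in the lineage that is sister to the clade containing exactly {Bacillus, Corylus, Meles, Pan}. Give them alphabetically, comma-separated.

Alnus, Listeria

The clade containing exactly {Bacillus, Corylus, Meles, Pan} attaches to the tree at the node subtending ((Alnus,Listeria),(Meles,(Pan,(Corylus,Bacillus)))).
The other lineage descending from that same node — the sister group — is (Alnus,Listeria); its 2 tips in alphabetical order are the answer.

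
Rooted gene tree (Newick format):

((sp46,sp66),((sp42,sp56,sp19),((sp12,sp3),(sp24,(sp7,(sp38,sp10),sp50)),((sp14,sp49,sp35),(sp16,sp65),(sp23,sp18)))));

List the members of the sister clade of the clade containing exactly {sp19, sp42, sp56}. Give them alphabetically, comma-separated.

sp10, sp12, sp14, sp16, sp18, sp23, sp24, sp3, sp35, sp38, sp49, sp50, sp65, sp7

The clade containing exactly {sp19, sp42, sp56} attaches to the tree at the node subtending ((sp42,sp56,sp19),((sp12,sp3),(sp24,(sp7,(sp38,sp10),sp50)),((sp14,sp49,sp35),(sp16,sp65),(sp23,sp18)))).
The other lineage descending from that same node — the sister group — is ((sp12,sp3),(sp24,(sp7,(sp38,sp10),sp50)),((sp14,sp49,sp35),(sp16,sp65),(sp23,sp18))); its 14 tips in alphabetical order are the answer.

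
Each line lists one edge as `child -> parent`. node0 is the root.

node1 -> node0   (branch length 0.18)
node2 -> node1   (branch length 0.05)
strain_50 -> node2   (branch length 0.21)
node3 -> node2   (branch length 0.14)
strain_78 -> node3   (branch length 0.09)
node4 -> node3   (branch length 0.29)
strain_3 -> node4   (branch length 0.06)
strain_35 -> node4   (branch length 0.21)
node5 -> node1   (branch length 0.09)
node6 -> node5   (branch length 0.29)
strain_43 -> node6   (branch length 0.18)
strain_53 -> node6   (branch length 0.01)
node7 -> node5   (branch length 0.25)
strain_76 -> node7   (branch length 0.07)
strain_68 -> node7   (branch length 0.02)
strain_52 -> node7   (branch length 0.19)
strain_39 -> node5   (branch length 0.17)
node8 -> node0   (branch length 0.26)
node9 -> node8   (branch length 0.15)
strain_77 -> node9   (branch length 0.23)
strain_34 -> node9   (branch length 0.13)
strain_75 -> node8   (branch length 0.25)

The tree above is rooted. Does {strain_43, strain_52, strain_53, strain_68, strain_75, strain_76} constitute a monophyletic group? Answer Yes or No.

The MRCA of the listed taxa is the root, so the smallest clade containing them is the whole tree.
That clade also contains strain_3, strain_34, strain_35, strain_39, strain_50, strain_77, strain_78, which are not in the proposed group, so the group is not monophyletic.

No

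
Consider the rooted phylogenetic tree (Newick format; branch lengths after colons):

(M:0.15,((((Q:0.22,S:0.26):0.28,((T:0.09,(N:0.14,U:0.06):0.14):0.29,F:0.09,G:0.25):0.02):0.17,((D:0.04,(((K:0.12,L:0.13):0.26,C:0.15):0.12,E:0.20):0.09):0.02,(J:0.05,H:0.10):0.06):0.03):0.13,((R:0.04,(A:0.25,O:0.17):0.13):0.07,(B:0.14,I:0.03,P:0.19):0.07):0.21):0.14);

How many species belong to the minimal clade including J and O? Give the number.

The MRCA of J and O is the node subtending ((((Q,S),((T,(N,U)),F,G)),((D,(((K,L),C),E)),(J,H))),((R,(A,O)),(B,I,P))).
That clade contains 20 terminal taxa: A, B, C, D, E, F, G, H, I, J, K, L, N, O, P, Q, R, S, T, U.

20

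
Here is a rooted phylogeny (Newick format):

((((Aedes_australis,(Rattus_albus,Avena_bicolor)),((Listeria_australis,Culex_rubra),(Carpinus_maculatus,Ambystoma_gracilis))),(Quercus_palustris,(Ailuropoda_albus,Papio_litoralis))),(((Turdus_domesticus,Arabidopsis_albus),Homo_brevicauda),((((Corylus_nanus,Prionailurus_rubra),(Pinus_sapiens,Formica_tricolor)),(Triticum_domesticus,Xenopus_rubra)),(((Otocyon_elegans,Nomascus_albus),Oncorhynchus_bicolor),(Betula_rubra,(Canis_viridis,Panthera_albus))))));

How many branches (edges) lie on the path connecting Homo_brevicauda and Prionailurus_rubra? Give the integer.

7

The MRCA of Homo_brevicauda and Prionailurus_rubra is the node subtending (((Turdus_domesticus,Arabidopsis_albus),Homo_brevicauda),((((Corylus_nanus,Prionailurus_rubra),(Pinus_sapiens,Formica_tricolor)),(Triticum_domesticus,Xenopus_rubra)),(((Otocyon_elegans,Nomascus_albus),Oncorhynchus_bicolor),(Betula_rubra,(Canis_viridis,Panthera_albus))))).
From Homo_brevicauda up to that node: 2 branches. From Prionailurus_rubra up to the same node: 5 branches. Total: 2 + 5 = 7.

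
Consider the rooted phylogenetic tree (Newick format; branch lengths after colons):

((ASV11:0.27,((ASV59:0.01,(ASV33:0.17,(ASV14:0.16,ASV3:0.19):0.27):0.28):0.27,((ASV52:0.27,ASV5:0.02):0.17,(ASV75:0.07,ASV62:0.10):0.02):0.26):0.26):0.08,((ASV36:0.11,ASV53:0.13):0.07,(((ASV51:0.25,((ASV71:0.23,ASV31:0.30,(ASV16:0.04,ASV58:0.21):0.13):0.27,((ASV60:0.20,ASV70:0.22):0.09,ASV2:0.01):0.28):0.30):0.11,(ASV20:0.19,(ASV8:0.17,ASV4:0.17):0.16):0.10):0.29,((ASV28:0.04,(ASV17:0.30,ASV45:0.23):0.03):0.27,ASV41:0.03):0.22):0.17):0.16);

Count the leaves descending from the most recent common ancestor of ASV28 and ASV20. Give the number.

15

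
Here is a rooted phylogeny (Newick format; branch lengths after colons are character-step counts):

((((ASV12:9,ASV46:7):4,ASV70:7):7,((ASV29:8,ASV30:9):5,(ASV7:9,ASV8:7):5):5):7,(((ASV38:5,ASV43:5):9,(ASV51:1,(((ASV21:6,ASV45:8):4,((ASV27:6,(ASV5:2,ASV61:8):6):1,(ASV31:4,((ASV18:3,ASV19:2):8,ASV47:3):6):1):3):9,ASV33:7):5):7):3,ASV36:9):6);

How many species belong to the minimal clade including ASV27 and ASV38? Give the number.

13

The MRCA of ASV27 and ASV38 is the node subtending ((ASV38,ASV43),(ASV51,(((ASV21,ASV45),((ASV27,(ASV5,ASV61)),(ASV31,((ASV18,ASV19),ASV47)))),ASV33))).
That clade contains 13 terminal taxa: ASV18, ASV19, ASV21, ASV27, ASV31, ASV33, ASV38, ASV43, ASV45, ASV47, ASV5, ASV51, ASV61.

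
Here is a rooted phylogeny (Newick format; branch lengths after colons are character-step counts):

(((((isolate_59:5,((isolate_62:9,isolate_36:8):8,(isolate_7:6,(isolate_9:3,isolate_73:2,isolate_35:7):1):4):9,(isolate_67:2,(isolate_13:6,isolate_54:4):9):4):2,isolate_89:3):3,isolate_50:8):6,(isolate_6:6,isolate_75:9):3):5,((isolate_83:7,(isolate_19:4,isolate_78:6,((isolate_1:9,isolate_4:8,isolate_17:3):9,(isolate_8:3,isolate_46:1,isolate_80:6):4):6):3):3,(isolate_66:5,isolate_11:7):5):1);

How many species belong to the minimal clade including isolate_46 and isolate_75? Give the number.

The MRCA of isolate_46 and isolate_75 is the root, so the clade is the entire tree.
That clade contains 25 terminal taxa: isolate_1, isolate_11, isolate_13, isolate_17, isolate_19, isolate_35, isolate_36, isolate_4, isolate_46, isolate_50, isolate_54, isolate_59, isolate_6, isolate_62, isolate_66, isolate_67, isolate_7, isolate_73, isolate_75, isolate_78, isolate_8, isolate_80, isolate_83, isolate_89, isolate_9.

25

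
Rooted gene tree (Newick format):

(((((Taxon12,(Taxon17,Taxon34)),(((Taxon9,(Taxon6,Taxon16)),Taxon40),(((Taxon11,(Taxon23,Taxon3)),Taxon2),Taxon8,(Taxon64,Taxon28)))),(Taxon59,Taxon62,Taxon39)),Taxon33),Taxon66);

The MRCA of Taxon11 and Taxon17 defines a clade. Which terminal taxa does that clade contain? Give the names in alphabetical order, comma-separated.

Taxon11, Taxon12, Taxon16, Taxon17, Taxon2, Taxon23, Taxon28, Taxon3, Taxon34, Taxon40, Taxon6, Taxon64, Taxon8, Taxon9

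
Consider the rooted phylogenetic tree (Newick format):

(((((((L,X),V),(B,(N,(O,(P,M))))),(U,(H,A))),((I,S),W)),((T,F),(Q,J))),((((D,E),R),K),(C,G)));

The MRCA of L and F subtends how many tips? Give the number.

The MRCA of L and F is the node subtending ((((((L,X),V),(B,(N,(O,(P,M))))),(U,(H,A))),((I,S),W)),((T,F),(Q,J))).
That clade contains 18 terminal taxa: A, B, F, H, I, J, L, M, N, O, P, Q, S, T, U, V, W, X.

18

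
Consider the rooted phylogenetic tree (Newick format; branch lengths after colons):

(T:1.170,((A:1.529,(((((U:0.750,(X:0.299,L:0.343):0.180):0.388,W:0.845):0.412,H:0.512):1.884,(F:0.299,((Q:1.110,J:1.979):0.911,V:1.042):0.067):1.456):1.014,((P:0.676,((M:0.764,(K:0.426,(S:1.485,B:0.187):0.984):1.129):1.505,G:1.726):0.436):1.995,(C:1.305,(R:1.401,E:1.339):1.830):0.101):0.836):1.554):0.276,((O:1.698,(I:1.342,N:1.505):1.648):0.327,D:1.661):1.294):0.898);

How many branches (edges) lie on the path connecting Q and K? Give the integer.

11

The MRCA of Q and K is the node subtending (((((U,(X,L)),W),H),(F,((Q,J),V))),((P,((M,(K,(S,B))),G)),(C,(R,E)))).
From Q up to that node: 5 branches. From K up to the same node: 6 branches. Total: 5 + 6 = 11.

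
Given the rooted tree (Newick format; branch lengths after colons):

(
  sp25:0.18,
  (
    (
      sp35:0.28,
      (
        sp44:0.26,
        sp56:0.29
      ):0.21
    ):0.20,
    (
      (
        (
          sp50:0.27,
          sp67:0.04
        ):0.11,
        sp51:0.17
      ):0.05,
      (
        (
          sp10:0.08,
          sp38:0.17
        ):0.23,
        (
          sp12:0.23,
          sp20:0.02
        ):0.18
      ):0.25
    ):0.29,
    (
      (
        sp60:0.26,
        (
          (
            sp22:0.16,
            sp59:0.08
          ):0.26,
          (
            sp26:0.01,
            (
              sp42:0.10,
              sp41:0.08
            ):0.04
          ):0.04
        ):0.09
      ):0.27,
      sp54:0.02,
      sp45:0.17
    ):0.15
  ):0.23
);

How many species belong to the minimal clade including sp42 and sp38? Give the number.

The MRCA of sp42 and sp38 is the node subtending ((sp35,(sp44,sp56)),(((sp50,sp67),sp51),((sp10,sp38),(sp12,sp20))),((sp60,((sp22,sp59),(sp26,(sp42,sp41)))),sp54,sp45)).
That clade contains 18 terminal taxa: sp10, sp12, sp20, sp22, sp26, sp35, sp38, sp41, sp42, sp44, sp45, sp50, sp51, sp54, sp56, sp59, sp60, sp67.

18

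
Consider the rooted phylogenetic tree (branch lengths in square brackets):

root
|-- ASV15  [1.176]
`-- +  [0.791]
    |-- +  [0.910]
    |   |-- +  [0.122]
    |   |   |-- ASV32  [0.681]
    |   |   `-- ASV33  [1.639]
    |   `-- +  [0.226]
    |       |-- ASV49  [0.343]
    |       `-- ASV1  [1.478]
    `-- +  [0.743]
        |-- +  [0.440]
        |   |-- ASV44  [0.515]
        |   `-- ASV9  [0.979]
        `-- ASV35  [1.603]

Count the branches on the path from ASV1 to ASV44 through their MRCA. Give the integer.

6

The MRCA of ASV1 and ASV44 is the node subtending (((ASV32,ASV33),(ASV49,ASV1)),((ASV44,ASV9),ASV35)).
From ASV1 up to that node: 3 branches. From ASV44 up to the same node: 3 branches. Total: 3 + 3 = 6.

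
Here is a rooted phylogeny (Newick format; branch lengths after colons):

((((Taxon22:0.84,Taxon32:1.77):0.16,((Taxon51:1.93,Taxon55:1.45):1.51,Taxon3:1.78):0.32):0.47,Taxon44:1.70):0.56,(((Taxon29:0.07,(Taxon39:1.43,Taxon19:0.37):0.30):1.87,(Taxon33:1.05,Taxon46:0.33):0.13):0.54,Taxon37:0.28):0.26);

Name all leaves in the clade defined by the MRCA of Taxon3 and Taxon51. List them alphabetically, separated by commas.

Tracing Taxon3: it sits inside ((Taxon51,Taxon55),Taxon3).
Tracing Taxon51: it sits inside (Taxon51,Taxon55).
The smallest clade enclosing both is ((Taxon51,Taxon55),Taxon3); the answer is its 3 terminal taxa in alphabetical order.

Taxon3, Taxon51, Taxon55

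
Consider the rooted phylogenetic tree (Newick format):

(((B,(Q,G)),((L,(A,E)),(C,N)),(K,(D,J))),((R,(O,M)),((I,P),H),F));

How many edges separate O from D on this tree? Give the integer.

The MRCA of O and D is the root of the tree.
From O up to that node: 4 branches. From D up to the same node: 4 branches. Total: 4 + 4 = 8.

8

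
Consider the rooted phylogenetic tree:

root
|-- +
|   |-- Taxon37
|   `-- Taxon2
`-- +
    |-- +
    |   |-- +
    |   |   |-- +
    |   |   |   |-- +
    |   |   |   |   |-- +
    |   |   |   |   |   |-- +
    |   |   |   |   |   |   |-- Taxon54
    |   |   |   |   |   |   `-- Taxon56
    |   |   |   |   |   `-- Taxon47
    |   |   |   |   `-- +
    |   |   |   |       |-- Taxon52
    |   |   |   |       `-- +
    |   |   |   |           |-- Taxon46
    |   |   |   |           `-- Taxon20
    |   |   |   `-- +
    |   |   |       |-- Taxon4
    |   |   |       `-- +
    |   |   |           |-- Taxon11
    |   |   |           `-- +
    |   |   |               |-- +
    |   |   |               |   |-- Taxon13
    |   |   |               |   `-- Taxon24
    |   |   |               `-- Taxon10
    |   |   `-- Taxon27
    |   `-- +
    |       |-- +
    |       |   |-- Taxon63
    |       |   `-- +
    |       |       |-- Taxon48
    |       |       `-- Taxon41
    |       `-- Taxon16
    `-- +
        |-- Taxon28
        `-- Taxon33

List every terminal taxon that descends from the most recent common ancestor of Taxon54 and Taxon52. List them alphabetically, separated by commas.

Tracing Taxon54: it sits inside (Taxon54,Taxon56).
Tracing Taxon52: it sits inside (Taxon52,(Taxon46,Taxon20)).
The smallest clade enclosing both is (((Taxon54,Taxon56),Taxon47),(Taxon52,(Taxon46,Taxon20))); the answer is its 6 terminal taxa in alphabetical order.

Taxon20, Taxon46, Taxon47, Taxon52, Taxon54, Taxon56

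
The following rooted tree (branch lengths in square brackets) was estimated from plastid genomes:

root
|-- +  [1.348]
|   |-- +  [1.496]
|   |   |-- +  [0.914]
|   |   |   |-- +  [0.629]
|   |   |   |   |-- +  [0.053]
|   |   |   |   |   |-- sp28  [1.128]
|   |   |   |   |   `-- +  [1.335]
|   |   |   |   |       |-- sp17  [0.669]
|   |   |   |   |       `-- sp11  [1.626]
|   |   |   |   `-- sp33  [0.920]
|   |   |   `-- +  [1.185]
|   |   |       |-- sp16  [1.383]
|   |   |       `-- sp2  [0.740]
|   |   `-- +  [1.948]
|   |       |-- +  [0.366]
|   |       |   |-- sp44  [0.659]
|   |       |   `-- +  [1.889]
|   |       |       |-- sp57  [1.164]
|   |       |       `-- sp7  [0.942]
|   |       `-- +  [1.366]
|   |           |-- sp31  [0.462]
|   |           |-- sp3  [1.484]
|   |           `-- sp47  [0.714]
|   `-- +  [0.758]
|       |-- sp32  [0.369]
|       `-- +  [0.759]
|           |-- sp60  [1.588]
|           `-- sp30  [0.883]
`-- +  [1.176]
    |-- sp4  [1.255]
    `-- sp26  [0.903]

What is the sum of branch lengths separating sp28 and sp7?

7.869

The path runs sp28 → … → MRCA → … → sp7; the MRCA is the node subtending ((((sp28,(sp17,sp11)),sp33),(sp16,sp2)),((sp44,(sp57,sp7)),(sp31,sp3,sp47))).
Branch lengths along that path: 1.128 + 0.053 + 0.629 + 0.914 + 1.948 + 0.366 + 1.889 + 0.942 = 7.869.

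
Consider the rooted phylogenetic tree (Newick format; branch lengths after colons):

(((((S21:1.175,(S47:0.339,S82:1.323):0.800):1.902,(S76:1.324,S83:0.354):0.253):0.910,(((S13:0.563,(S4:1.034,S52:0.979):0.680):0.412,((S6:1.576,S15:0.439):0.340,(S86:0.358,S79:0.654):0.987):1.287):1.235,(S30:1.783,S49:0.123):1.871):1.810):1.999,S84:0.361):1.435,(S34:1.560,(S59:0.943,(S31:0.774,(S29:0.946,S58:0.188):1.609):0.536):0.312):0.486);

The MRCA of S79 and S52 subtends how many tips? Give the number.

7

The MRCA of S79 and S52 is the node subtending ((S13,(S4,S52)),((S6,S15),(S86,S79))).
That clade contains 7 terminal taxa: S13, S15, S4, S52, S6, S79, S86.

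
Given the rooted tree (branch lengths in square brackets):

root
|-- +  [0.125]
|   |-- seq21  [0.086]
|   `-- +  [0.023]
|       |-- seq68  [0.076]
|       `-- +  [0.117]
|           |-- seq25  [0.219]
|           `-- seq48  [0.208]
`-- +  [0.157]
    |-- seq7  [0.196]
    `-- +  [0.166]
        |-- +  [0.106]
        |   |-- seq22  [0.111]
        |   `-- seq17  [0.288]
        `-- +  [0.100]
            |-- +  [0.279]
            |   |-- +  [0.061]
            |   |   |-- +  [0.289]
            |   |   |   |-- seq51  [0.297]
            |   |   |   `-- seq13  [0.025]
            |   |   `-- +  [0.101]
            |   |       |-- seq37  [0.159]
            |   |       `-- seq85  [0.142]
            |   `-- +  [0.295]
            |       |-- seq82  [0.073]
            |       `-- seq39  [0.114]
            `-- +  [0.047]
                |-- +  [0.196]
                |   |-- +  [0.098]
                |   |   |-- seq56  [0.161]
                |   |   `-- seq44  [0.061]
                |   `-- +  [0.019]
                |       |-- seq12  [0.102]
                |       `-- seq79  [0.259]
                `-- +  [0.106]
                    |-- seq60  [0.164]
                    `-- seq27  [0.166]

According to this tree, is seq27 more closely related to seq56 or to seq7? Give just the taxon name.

The MRCA of seq27 and seq56 subtends (((seq56,seq44),(seq12,seq79)),(seq60,seq27)) (6 taxa).
The MRCA of seq27 and seq7 subtends (seq7,((seq22,seq17),((((seq51,seq13),(seq37,seq85)),(seq82,seq39)),(((seq56,seq44),(seq12,seq79)),(seq60,seq27))))) (15 taxa).
The first is nested inside the second, so seq27 shares a more recent common ancestor with seq56.

seq56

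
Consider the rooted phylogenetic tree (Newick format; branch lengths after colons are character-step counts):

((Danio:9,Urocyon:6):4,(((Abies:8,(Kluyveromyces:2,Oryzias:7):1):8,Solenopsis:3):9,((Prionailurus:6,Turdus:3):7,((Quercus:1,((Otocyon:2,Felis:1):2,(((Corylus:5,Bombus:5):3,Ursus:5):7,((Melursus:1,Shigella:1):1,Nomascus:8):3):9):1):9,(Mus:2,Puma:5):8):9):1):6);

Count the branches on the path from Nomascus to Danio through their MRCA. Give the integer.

The MRCA of Nomascus and Danio is the root of the tree.
From Nomascus up to that node: 8 branches. From Danio up to the same node: 2 branches. Total: 8 + 2 = 10.

10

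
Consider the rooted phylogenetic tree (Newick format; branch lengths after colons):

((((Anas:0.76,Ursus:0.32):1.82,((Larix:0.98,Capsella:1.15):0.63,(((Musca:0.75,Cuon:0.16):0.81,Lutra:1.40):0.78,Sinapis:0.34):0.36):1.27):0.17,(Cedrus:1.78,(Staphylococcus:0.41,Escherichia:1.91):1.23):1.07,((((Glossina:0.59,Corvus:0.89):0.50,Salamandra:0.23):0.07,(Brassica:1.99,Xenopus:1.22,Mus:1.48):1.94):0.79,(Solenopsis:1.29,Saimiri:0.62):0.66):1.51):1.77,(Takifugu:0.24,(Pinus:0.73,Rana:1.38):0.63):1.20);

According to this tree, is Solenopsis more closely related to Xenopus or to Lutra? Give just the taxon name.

Xenopus

The MRCA of Solenopsis and Xenopus subtends ((((Glossina,Corvus),Salamandra),(Brassica,Xenopus,Mus)),(Solenopsis,Saimiri)) (8 taxa).
The MRCA of Solenopsis and Lutra subtends (((Anas,Ursus),((Larix,Capsella),(((Musca,Cuon),Lutra),Sinapis))),(Cedrus,(Staphylococcus,Escherichia)),((((Glossina,Corvus),Salamandra),(Brassica,Xenopus,Mus)),(Solenopsis,Saimiri))) (19 taxa).
The first is nested inside the second, so Solenopsis shares a more recent common ancestor with Xenopus.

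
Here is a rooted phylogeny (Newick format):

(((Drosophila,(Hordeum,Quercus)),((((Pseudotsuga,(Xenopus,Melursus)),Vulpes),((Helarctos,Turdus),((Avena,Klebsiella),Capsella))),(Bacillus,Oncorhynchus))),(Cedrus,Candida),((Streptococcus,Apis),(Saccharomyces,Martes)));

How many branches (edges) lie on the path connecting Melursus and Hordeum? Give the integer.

The MRCA of Melursus and Hordeum is the node subtending ((Drosophila,(Hordeum,Quercus)),((((Pseudotsuga,(Xenopus,Melursus)),Vulpes),((Helarctos,Turdus),((Avena,Klebsiella),Capsella))),(Bacillus,Oncorhynchus))).
From Melursus up to that node: 6 branches. From Hordeum up to the same node: 3 branches. Total: 6 + 3 = 9.

9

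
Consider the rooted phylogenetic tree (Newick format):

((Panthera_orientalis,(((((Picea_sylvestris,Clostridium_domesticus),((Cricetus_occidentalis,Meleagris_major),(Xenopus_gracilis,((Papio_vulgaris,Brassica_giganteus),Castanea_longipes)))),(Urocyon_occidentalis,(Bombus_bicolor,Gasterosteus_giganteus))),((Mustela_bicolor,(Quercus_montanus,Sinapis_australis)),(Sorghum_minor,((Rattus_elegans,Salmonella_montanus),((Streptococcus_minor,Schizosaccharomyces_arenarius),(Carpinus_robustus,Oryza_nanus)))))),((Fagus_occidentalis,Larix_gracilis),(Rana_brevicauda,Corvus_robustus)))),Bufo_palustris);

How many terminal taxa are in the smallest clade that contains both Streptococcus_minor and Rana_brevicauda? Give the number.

25

The MRCA of Streptococcus_minor and Rana_brevicauda is the node subtending (((((Picea_sylvestris,Clostridium_domesticus),((Cricetus_occidentalis,Meleagris_major),(Xenopus_gracilis,((Papio_vulgaris,Brassica_giganteus),Castanea_longipes)))),(Urocyon_occidentalis,(Bombus_bicolor,Gasterosteus_giganteus))),((Mustela_bicolor,(Quercus_montanus,Sinapis_australis)),(Sorghum_minor,((Rattus_elegans,Salmonella_montanus),((Streptococcus_minor,Schizosaccharomyces_arenarius),(Carpinus_robustus,Oryza_nanus)))))),((Fagus_occidentalis,Larix_gracilis),(Rana_brevicauda,Corvus_robustus))).
That clade contains 25 terminal taxa: Bombus_bicolor, Brassica_giganteus, Carpinus_robustus, Castanea_longipes, Clostridium_domesticus, Corvus_robustus, Cricetus_occidentalis, Fagus_occidentalis, Gasterosteus_giganteus, Larix_gracilis, Meleagris_major, Mustela_bicolor, Oryza_nanus, Papio_vulgaris, Picea_sylvestris, Quercus_montanus, Rana_brevicauda, Rattus_elegans, Salmonella_montanus, Schizosaccharomyces_arenarius, Sinapis_australis, Sorghum_minor, Streptococcus_minor, Urocyon_occidentalis, Xenopus_gracilis.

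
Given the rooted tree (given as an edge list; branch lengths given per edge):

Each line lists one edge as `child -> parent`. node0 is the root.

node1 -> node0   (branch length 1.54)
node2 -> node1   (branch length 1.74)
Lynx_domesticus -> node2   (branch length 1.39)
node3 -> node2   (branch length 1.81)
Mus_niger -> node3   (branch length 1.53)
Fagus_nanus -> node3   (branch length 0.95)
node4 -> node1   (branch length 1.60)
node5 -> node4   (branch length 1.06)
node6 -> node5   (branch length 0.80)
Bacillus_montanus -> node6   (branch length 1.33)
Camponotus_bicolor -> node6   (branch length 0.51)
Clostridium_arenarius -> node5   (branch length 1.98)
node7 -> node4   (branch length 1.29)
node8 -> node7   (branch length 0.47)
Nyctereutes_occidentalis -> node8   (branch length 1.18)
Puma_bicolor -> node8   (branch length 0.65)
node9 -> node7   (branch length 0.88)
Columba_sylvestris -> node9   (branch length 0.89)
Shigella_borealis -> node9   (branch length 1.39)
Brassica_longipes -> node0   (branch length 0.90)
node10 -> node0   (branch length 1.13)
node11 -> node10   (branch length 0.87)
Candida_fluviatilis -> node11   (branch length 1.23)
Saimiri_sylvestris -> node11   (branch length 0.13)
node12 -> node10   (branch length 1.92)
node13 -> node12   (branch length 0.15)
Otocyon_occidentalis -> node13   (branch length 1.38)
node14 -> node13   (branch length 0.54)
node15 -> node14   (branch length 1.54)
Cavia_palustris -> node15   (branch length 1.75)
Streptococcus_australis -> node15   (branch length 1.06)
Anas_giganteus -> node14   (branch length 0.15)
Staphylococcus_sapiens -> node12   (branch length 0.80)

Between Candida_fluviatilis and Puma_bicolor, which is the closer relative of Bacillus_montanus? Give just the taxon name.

Puma_bicolor

The MRCA of Bacillus_montanus and Puma_bicolor subtends (((Bacillus_montanus,Camponotus_bicolor),Clostridium_arenarius),((Nyctereutes_occidentalis,Puma_bicolor),(Columba_sylvestris,Shigella_borealis))) (7 taxa).
The MRCA of Bacillus_montanus and Candida_fluviatilis is the root, subtending the entire tree (18 taxa).
The first is nested inside the second, so Bacillus_montanus shares a more recent common ancestor with Puma_bicolor.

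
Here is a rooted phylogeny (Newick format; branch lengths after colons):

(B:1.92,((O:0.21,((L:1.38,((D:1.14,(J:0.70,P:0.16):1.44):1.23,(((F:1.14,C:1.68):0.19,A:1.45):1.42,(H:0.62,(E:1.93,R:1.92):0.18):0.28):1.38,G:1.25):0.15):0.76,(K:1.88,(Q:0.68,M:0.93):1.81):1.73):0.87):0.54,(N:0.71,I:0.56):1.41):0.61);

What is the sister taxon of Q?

M

Q attaches to the tree at the node subtending (Q,M).
The other lineage descending from that same node — the sister group — is the single tip M.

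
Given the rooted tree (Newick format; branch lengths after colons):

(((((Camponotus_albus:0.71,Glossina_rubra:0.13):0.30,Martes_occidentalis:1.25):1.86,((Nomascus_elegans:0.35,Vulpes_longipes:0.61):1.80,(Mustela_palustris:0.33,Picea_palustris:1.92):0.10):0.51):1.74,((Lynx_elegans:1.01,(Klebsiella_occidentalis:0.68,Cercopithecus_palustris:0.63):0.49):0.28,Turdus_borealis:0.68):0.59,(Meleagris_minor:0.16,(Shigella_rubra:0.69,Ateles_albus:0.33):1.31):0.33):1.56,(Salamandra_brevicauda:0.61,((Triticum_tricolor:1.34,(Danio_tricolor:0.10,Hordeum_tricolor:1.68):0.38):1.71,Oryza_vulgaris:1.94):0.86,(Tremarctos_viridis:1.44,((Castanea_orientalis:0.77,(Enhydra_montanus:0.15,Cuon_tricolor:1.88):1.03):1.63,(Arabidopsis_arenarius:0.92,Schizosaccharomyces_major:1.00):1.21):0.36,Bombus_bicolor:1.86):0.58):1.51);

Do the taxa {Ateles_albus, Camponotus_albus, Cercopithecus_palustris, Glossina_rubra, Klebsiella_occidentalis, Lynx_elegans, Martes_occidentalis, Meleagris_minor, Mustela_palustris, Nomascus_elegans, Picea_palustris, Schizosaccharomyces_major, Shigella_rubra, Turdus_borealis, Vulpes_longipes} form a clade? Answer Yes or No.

No

The MRCA of the listed taxa is the root, so the smallest clade containing them is the whole tree.
That clade also contains Arabidopsis_arenarius, Bombus_bicolor, Castanea_orientalis, Cuon_tricolor, Danio_tricolor, Enhydra_montanus, Hordeum_tricolor, Oryza_vulgaris, Salamandra_brevicauda, Tremarctos_viridis, Triticum_tricolor, which are not in the proposed group, so the group is not monophyletic.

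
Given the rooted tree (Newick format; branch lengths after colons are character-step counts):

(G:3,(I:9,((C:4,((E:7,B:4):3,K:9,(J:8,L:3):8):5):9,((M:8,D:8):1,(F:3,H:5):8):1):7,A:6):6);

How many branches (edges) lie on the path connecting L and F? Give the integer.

The MRCA of L and F is the node subtending ((C,((E,B),K,(J,L))),((M,D),(F,H))).
From L up to that node: 4 branches. From F up to the same node: 3 branches. Total: 4 + 3 = 7.

7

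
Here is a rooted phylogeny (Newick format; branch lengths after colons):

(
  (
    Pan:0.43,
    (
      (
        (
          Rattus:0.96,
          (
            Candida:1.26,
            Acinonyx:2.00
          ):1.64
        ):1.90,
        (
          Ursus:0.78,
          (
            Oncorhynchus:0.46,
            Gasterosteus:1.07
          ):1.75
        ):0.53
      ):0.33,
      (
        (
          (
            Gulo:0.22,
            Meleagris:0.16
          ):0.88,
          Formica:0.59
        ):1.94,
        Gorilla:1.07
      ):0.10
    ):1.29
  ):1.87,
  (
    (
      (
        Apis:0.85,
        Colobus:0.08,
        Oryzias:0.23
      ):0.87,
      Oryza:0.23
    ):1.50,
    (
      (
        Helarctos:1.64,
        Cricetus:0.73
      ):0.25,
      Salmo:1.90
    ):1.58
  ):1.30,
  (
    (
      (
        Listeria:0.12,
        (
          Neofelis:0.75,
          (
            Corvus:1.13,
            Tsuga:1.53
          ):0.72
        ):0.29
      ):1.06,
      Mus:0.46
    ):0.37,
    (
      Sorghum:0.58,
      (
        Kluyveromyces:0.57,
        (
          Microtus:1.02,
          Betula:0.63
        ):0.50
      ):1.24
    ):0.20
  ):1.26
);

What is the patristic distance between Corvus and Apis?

9.35

The path runs Corvus → … → MRCA → … → Apis; the MRCA is the root of the tree.
Branch lengths along that path: 1.13 + 0.72 + 0.29 + 1.06 + 0.37 + 1.26 + 1.30 + 1.50 + 0.87 + 0.85 = 9.35.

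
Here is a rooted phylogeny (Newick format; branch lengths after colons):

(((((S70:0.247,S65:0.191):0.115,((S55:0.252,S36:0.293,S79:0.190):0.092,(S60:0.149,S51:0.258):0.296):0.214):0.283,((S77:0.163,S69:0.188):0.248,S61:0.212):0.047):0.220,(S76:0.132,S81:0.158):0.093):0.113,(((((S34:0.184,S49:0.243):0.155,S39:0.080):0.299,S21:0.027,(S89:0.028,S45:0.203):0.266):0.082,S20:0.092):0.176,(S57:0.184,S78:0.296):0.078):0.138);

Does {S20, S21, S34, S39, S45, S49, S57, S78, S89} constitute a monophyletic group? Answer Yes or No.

Yes

The most recent common ancestor of these taxa subtends (((((S34,S49),S39),S21,(S89,S45)),S20),(S57,S78)).
That clade has exactly 9 tips — every listed taxon and nothing else — so the group is monophyletic.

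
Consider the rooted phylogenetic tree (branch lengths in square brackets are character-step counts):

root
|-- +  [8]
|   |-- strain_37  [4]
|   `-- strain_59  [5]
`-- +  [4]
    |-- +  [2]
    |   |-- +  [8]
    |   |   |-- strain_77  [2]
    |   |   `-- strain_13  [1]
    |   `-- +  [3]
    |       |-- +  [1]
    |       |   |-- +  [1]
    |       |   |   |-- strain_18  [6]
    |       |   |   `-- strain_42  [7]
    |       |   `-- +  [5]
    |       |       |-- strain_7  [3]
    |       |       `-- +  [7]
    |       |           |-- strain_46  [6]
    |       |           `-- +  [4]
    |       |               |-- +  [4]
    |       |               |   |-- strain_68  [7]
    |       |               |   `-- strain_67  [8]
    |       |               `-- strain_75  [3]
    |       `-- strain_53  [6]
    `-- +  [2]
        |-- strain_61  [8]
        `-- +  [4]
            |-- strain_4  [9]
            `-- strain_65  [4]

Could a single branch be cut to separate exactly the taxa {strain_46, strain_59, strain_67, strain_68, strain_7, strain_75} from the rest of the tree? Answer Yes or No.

The MRCA of the listed taxa is the root, so the smallest clade containing them is the whole tree.
That clade also contains strain_13, strain_18, strain_37, strain_4, strain_42, strain_53, strain_61, strain_65, strain_77, which are not in the proposed group, so the group is not monophyletic.

No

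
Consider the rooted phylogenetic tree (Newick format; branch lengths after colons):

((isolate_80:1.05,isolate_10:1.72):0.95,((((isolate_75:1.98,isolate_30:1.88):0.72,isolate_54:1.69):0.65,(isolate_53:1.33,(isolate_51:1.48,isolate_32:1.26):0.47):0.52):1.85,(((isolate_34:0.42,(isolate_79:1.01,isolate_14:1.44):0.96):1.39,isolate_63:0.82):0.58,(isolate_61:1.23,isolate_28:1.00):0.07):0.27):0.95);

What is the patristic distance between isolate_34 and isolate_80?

5.61

The path runs isolate_34 → … → MRCA → … → isolate_80; the MRCA is the root of the tree.
Branch lengths along that path: 0.42 + 1.39 + 0.58 + 0.27 + 0.95 + 0.95 + 1.05 = 5.61.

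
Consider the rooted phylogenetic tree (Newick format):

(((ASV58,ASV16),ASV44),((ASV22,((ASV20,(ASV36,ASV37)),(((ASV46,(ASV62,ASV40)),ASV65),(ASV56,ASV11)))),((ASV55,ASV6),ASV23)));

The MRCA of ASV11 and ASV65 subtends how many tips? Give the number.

The MRCA of ASV11 and ASV65 is the node subtending (((ASV46,(ASV62,ASV40)),ASV65),(ASV56,ASV11)).
That clade contains 6 terminal taxa: ASV11, ASV40, ASV46, ASV56, ASV62, ASV65.

6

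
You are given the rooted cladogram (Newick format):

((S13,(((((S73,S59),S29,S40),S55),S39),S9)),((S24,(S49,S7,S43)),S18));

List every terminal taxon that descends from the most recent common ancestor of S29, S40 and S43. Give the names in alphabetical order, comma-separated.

Tracing S29: it sits inside ((S73,S59),S29,S40).
Tracing S40: it sits inside ((S73,S59),S29,S40).
Tracing S43: it sits inside (S49,S7,S43).
The smallest clade enclosing all 3 is the whole tree (their MRCA is the root), so the answer is all 13 tips in alphabetical order.

S13, S18, S24, S29, S39, S40, S43, S49, S55, S59, S7, S73, S9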